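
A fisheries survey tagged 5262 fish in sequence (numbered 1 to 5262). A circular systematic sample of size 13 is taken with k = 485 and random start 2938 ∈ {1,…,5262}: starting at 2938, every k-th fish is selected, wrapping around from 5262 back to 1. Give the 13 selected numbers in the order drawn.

Selection 1: 2938
Selection 2: 2938 + 485 = 3423
Selection 3: 3423 + 485 = 3908
Selection 4: 3908 + 485 = 4393
Selection 5: 4393 + 485 = 4878
Selection 6: 4878 + 485 = 5363 → 5363 − 5262 = 101
Selection 7: 101 + 485 = 586
Selection 8: 586 + 485 = 1071
Selection 9: 1071 + 485 = 1556
Selection 10: 1556 + 485 = 2041
Selection 11: 2041 + 485 = 2526
Selection 12: 2526 + 485 = 3011
Selection 13: 3011 + 485 = 3496

2938, 3423, 3908, 4393, 4878, 101, 586, 1071, 1556, 2041, 2526, 3011, 3496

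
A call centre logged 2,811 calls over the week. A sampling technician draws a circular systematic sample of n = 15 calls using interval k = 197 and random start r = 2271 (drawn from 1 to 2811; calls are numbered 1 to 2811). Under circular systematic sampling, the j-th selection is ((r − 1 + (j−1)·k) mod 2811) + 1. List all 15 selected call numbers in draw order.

Selection 1: 2271
Selection 2: 2271 + 197 = 2468
Selection 3: 2468 + 197 = 2665
Selection 4: 2665 + 197 = 2862 → 2862 − 2811 = 51
Selection 5: 51 + 197 = 248
Selection 6: 248 + 197 = 445
Selection 7: 445 + 197 = 642
Selection 8: 642 + 197 = 839
Selection 9: 839 + 197 = 1036
Selection 10: 1036 + 197 = 1233
Selection 11: 1233 + 197 = 1430
Selection 12: 1430 + 197 = 1627
Selection 13: 1627 + 197 = 1824
Selection 14: 1824 + 197 = 2021
Selection 15: 2021 + 197 = 2218

2271, 2468, 2665, 51, 248, 445, 642, 839, 1036, 1233, 1430, 1627, 1824, 2021, 2218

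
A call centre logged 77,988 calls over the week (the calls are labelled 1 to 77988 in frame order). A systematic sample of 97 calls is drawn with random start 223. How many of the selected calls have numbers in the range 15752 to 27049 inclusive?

k = 77988/97 = 804
First selection ≥ 15752: 223 + ⌈(15752−223)/804⌉·804 = 223 + 20×804 = 16303
Last selection ≤ 27049: 223 + ⌊(27049−223)/804⌋·804 = 223 + 33×804 = 26755
Count = 33 − 20 + 1 = 14

14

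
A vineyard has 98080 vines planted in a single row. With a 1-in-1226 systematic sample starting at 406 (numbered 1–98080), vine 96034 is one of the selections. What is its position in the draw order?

k = 1226
position = (96034 − 406)/1226 + 1 = 95628/1226 + 1 = 78 + 1 = 79

79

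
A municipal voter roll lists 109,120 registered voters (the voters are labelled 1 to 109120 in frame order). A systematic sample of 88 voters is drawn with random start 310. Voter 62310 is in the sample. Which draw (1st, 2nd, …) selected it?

k = 109120/88 = 1240
position = (62310 − 310)/1240 + 1 = 62000/1240 + 1 = 50 + 1 = 51

51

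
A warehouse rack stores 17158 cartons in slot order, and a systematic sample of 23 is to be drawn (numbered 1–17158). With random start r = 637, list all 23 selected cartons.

k = N/n = 17158/23 = 746
carton 1: 637
carton 2: 637 + 746 = 1383
carton 3: 1383 + 746 = 2129
carton 4: 2129 + 746 = 2875
carton 5: 2875 + 746 = 3621
carton 6: 3621 + 746 = 4367
carton 7: 4367 + 746 = 5113
carton 8: 5113 + 746 = 5859
carton 9: 5859 + 746 = 6605
carton 10: 6605 + 746 = 7351
carton 11: 7351 + 746 = 8097
carton 12: 8097 + 746 = 8843
carton 13: 8843 + 746 = 9589
carton 14: 9589 + 746 = 10335
carton 15: 10335 + 746 = 11081
carton 16: 11081 + 746 = 11827
carton 17: 11827 + 746 = 12573
carton 18: 12573 + 746 = 13319
carton 19: 13319 + 746 = 14065
carton 20: 14065 + 746 = 14811
carton 21: 14811 + 746 = 15557
carton 22: 15557 + 746 = 16303
carton 23: 16303 + 746 = 17049

637, 1383, 2129, 2875, 3621, 4367, 5113, 5859, 6605, 7351, 8097, 8843, 9589, 10335, 11081, 11827, 12573, 13319, 14065, 14811, 15557, 16303, 17049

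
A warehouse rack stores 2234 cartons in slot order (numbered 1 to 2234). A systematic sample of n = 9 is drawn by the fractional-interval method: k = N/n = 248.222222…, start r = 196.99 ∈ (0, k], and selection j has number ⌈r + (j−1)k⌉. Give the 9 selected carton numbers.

197, 446, 694, 942, 1190, 1439, 1687, 1935, 2183

j=1: r + 0k = 196.99 → ⌈·⌉ = 197
j=2: r + 1k = 445.212222… → ⌈·⌉ = 446
j=3: r + 2k = 693.434444… → ⌈·⌉ = 694
j=4: r + 3k = 941.656666… → ⌈·⌉ = 942
j=5: r + 4k = 1189.878888… → ⌈·⌉ = 1190
j=6: r + 5k = 1438.101111… → ⌈·⌉ = 1439
j=7: r + 6k = 1686.323333… → ⌈·⌉ = 1687
j=8: r + 7k = 1934.545555… → ⌈·⌉ = 1935
j=9: r + 8k = 2182.767777… → ⌈·⌉ = 2183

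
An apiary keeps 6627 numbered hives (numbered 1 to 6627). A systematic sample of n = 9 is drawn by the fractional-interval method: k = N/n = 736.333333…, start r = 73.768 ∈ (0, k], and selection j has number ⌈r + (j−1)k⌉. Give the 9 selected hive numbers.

j=1: r + 0k = 73.768 → ⌈·⌉ = 74
j=2: r + 1k = 810.101333… → ⌈·⌉ = 811
j=3: r + 2k = 1546.434666… → ⌈·⌉ = 1547
j=4: r + 3k = 2282.768 → ⌈·⌉ = 2283
j=5: r + 4k = 3019.101333… → ⌈·⌉ = 3020
j=6: r + 5k = 3755.434666… → ⌈·⌉ = 3756
j=7: r + 6k = 4491.768 → ⌈·⌉ = 4492
j=8: r + 7k = 5228.101333… → ⌈·⌉ = 5229
j=9: r + 8k = 5964.434666… → ⌈·⌉ = 5965

74, 811, 1547, 2283, 3020, 3756, 4492, 5229, 5965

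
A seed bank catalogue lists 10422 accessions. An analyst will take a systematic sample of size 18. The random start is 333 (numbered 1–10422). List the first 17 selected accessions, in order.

k = N/n = 10422/18 = 579
accession 1: 333
accession 2: 333 + 579 = 912
accession 3: 912 + 579 = 1491
accession 4: 1491 + 579 = 2070
accession 5: 2070 + 579 = 2649
accession 6: 2649 + 579 = 3228
accession 7: 3228 + 579 = 3807
accession 8: 3807 + 579 = 4386
accession 9: 4386 + 579 = 4965
accession 10: 4965 + 579 = 5544
accession 11: 5544 + 579 = 6123
accession 12: 6123 + 579 = 6702
accession 13: 6702 + 579 = 7281
accession 14: 7281 + 579 = 7860
accession 15: 7860 + 579 = 8439
accession 16: 8439 + 579 = 9018
accession 17: 9018 + 579 = 9597

333, 912, 1491, 2070, 2649, 3228, 3807, 4386, 4965, 5544, 6123, 6702, 7281, 7860, 8439, 9018, 9597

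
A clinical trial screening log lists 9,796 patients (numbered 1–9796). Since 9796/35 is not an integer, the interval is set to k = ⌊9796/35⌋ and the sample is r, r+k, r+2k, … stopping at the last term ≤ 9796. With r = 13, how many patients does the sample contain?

36

k = ⌊9796/35⌋ = 279
Achieved size = ⌊(9796 − 13)/279⌋ + 1 = ⌊9783/279⌋ + 1 = 35 + 1 = 36
(last selection: 13 + 35×279 = 9778 ≤ 9796; next would be 10057 > 9796)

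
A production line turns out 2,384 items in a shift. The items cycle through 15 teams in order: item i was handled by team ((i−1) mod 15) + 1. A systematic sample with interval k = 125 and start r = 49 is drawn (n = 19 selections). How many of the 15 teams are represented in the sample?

Consecutive selections differ by k = 125, so their team numbers differ by 125 mod 15 = 5.
gcd(125, 15) = 5, so the sample visits 15/5 = 3 distinct residues mod 15.
Start 49 is team 4; the teams hit are 4, 9, 14.

3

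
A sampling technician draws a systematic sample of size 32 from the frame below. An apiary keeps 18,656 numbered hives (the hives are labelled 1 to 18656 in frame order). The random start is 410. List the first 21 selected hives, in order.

410, 993, 1576, 2159, 2742, 3325, 3908, 4491, 5074, 5657, 6240, 6823, 7406, 7989, 8572, 9155, 9738, 10321, 10904, 11487, 12070

k = N/n = 18656/32 = 583
hive 1: 410
hive 2: 410 + 583 = 993
hive 3: 993 + 583 = 1576
hive 4: 1576 + 583 = 2159
hive 5: 2159 + 583 = 2742
hive 6: 2742 + 583 = 3325
hive 7: 3325 + 583 = 3908
hive 8: 3908 + 583 = 4491
hive 9: 4491 + 583 = 5074
hive 10: 5074 + 583 = 5657
hive 11: 5657 + 583 = 6240
hive 12: 6240 + 583 = 6823
hive 13: 6823 + 583 = 7406
hive 14: 7406 + 583 = 7989
hive 15: 7989 + 583 = 8572
hive 16: 8572 + 583 = 9155
hive 17: 9155 + 583 = 9738
hive 18: 9738 + 583 = 10321
hive 19: 10321 + 583 = 10904
hive 20: 10904 + 583 = 11487
hive 21: 11487 + 583 = 12070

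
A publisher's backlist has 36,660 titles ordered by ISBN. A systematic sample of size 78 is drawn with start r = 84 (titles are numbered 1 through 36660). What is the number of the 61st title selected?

28284

k = 36660/78 = 470
61st selection = r + (61−1)·k = 84 + 60×470 = 84 + 28200 = 28284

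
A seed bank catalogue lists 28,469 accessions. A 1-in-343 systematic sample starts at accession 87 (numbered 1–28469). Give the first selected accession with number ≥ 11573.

k = 343
Steps past start: ⌈(11573 − 87)/343⌉ = ⌈11486/343⌉ = 34
Selected accession: 87 + 34×343 = 11749

11749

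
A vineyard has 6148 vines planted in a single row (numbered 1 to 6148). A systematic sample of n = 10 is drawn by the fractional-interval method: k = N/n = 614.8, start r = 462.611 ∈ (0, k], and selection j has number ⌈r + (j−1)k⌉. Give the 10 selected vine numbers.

463, 1078, 1693, 2308, 2922, 3537, 4152, 4767, 5382, 5996

j=1: r + 0k = 462.611 → ⌈·⌉ = 463
j=2: r + 1k = 1077.411 → ⌈·⌉ = 1078
j=3: r + 2k = 1692.211 → ⌈·⌉ = 1693
j=4: r + 3k = 2307.011 → ⌈·⌉ = 2308
j=5: r + 4k = 2921.811 → ⌈·⌉ = 2922
j=6: r + 5k = 3536.611 → ⌈·⌉ = 3537
j=7: r + 6k = 4151.411 → ⌈·⌉ = 4152
j=8: r + 7k = 4766.211 → ⌈·⌉ = 4767
j=9: r + 8k = 5381.011 → ⌈·⌉ = 5382
j=10: r + 9k = 5995.811 → ⌈·⌉ = 5996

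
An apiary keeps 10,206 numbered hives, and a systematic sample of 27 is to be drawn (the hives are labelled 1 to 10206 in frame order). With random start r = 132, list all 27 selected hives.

132, 510, 888, 1266, 1644, 2022, 2400, 2778, 3156, 3534, 3912, 4290, 4668, 5046, 5424, 5802, 6180, 6558, 6936, 7314, 7692, 8070, 8448, 8826, 9204, 9582, 9960

k = N/n = 10206/27 = 378
hive 1: 132
hive 2: 132 + 378 = 510
hive 3: 510 + 378 = 888
hive 4: 888 + 378 = 1266
hive 5: 1266 + 378 = 1644
hive 6: 1644 + 378 = 2022
hive 7: 2022 + 378 = 2400
hive 8: 2400 + 378 = 2778
hive 9: 2778 + 378 = 3156
hive 10: 3156 + 378 = 3534
hive 11: 3534 + 378 = 3912
hive 12: 3912 + 378 = 4290
hive 13: 4290 + 378 = 4668
hive 14: 4668 + 378 = 5046
hive 15: 5046 + 378 = 5424
hive 16: 5424 + 378 = 5802
hive 17: 5802 + 378 = 6180
hive 18: 6180 + 378 = 6558
hive 19: 6558 + 378 = 6936
hive 20: 6936 + 378 = 7314
hive 21: 7314 + 378 = 7692
hive 22: 7692 + 378 = 8070
hive 23: 8070 + 378 = 8448
hive 24: 8448 + 378 = 8826
hive 25: 8826 + 378 = 9204
hive 26: 9204 + 378 = 9582
hive 27: 9582 + 378 = 9960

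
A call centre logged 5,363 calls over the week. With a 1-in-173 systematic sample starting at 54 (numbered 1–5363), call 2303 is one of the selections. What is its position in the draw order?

14

k = 173
position = (2303 − 54)/173 + 1 = 2249/173 + 1 = 13 + 1 = 14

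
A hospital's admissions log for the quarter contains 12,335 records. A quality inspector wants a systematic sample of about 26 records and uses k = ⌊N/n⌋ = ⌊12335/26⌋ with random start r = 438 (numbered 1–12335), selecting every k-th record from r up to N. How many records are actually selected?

26

k = ⌊12335/26⌋ = 474
Achieved size = ⌊(12335 − 438)/474⌋ + 1 = ⌊11897/474⌋ + 1 = 25 + 1 = 26
(last selection: 438 + 25×474 = 12288 ≤ 12335; next would be 12762 > 12335)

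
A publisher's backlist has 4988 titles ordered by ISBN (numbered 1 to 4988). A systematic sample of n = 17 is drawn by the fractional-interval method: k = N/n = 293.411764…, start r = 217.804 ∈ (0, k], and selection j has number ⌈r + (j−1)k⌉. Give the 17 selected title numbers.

j=1: r + 0k = 217.804 → ⌈·⌉ = 218
j=2: r + 1k = 511.215764… → ⌈·⌉ = 512
j=3: r + 2k = 804.627529… → ⌈·⌉ = 805
j=4: r + 3k = 1098.039294… → ⌈·⌉ = 1099
j=5: r + 4k = 1391.451058… → ⌈·⌉ = 1392
j=6: r + 5k = 1684.862823… → ⌈·⌉ = 1685
j=7: r + 6k = 1978.274588… → ⌈·⌉ = 1979
j=8: r + 7k = 2271.686352… → ⌈·⌉ = 2272
j=9: r + 8k = 2565.098117… → ⌈·⌉ = 2566
j=10: r + 9k = 2858.509882… → ⌈·⌉ = 2859
j=11: r + 10k = 3151.921647… → ⌈·⌉ = 3152
j=12: r + 11k = 3445.333411… → ⌈·⌉ = 3446
j=13: r + 12k = 3738.745176… → ⌈·⌉ = 3739
j=14: r + 13k = 4032.156941… → ⌈·⌉ = 4033
j=15: r + 14k = 4325.568705… → ⌈·⌉ = 4326
j=16: r + 15k = 4618.980470… → ⌈·⌉ = 4619
j=17: r + 16k = 4912.392235… → ⌈·⌉ = 4913

218, 512, 805, 1099, 1392, 1685, 1979, 2272, 2566, 2859, 3152, 3446, 3739, 4033, 4326, 4619, 4913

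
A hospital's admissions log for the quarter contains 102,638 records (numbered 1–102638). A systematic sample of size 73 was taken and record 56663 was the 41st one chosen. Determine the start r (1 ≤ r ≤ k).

k = 102638/73 = 1406
r = 56663 − (41−1)×1406 = 56663 − 56240 = 423

423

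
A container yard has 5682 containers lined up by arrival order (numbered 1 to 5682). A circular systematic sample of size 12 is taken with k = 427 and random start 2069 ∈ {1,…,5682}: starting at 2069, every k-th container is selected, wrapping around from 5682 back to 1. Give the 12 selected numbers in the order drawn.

2069, 2496, 2923, 3350, 3777, 4204, 4631, 5058, 5485, 230, 657, 1084

Selection 1: 2069
Selection 2: 2069 + 427 = 2496
Selection 3: 2496 + 427 = 2923
Selection 4: 2923 + 427 = 3350
Selection 5: 3350 + 427 = 3777
Selection 6: 3777 + 427 = 4204
Selection 7: 4204 + 427 = 4631
Selection 8: 4631 + 427 = 5058
Selection 9: 5058 + 427 = 5485
Selection 10: 5485 + 427 = 5912 → 5912 − 5682 = 230
Selection 11: 230 + 427 = 657
Selection 12: 657 + 427 = 1084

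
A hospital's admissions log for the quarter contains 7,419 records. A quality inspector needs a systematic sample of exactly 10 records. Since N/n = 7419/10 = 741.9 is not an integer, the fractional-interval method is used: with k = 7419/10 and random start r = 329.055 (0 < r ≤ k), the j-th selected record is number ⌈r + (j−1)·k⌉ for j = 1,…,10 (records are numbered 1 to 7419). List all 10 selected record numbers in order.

330, 1071, 1813, 2555, 3297, 4039, 4781, 5523, 6265, 7007

j=1: r + 0k = 329.055 → ⌈·⌉ = 330
j=2: r + 1k = 1070.955 → ⌈·⌉ = 1071
j=3: r + 2k = 1812.855 → ⌈·⌉ = 1813
j=4: r + 3k = 2554.755 → ⌈·⌉ = 2555
j=5: r + 4k = 3296.655 → ⌈·⌉ = 3297
j=6: r + 5k = 4038.555 → ⌈·⌉ = 4039
j=7: r + 6k = 4780.455 → ⌈·⌉ = 4781
j=8: r + 7k = 5522.355 → ⌈·⌉ = 5523
j=9: r + 8k = 6264.255 → ⌈·⌉ = 6265
j=10: r + 9k = 7006.155 → ⌈·⌉ = 7007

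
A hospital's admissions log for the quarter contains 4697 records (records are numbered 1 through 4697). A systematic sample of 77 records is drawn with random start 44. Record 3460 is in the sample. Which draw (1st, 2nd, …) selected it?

k = 4697/77 = 61
position = (3460 − 44)/61 + 1 = 3416/61 + 1 = 56 + 1 = 57

57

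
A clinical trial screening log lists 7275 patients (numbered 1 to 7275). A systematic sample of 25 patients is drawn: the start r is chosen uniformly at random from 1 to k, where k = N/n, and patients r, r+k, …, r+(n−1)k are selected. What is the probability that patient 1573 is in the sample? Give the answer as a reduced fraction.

k = 7275/25 = 291.
Patient 1573 is selected iff r ≡ 1573 (mod 291); exactly one such r in {1,…,291}.
Inclusion probability = 1/291.

1/291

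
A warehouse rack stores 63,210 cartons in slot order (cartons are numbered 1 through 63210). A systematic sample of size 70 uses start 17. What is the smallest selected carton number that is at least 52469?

53294

k = 63210/70 = 903
Steps past start: ⌈(52469 − 17)/903⌉ = ⌈52452/903⌉ = 59
Selected carton: 17 + 59×903 = 53294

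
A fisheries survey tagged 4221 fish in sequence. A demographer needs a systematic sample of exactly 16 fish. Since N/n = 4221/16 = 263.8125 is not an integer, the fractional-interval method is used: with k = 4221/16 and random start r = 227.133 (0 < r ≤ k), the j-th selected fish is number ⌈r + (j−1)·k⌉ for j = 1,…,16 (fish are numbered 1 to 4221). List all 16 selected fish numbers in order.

228, 491, 755, 1019, 1283, 1547, 1811, 2074, 2338, 2602, 2866, 3130, 3393, 3657, 3921, 4185

j=1: r + 0k = 227.133 → ⌈·⌉ = 228
j=2: r + 1k = 490.9455 → ⌈·⌉ = 491
j=3: r + 2k = 754.758 → ⌈·⌉ = 755
j=4: r + 3k = 1018.5705 → ⌈·⌉ = 1019
j=5: r + 4k = 1282.383 → ⌈·⌉ = 1283
j=6: r + 5k = 1546.1955 → ⌈·⌉ = 1547
j=7: r + 6k = 1810.008 → ⌈·⌉ = 1811
j=8: r + 7k = 2073.8205 → ⌈·⌉ = 2074
j=9: r + 8k = 2337.633 → ⌈·⌉ = 2338
j=10: r + 9k = 2601.4455 → ⌈·⌉ = 2602
j=11: r + 10k = 2865.258 → ⌈·⌉ = 2866
j=12: r + 11k = 3129.0705 → ⌈·⌉ = 3130
j=13: r + 12k = 3392.883 → ⌈·⌉ = 3393
j=14: r + 13k = 3656.6955 → ⌈·⌉ = 3657
j=15: r + 14k = 3920.508 → ⌈·⌉ = 3921
j=16: r + 15k = 4184.3205 → ⌈·⌉ = 4185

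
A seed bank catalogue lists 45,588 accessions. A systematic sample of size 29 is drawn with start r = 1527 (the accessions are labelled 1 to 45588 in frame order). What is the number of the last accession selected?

k = 45588/29 = 1572
29th selection = r + (29−1)·k = 1527 + 28×1572 = 1527 + 44016 = 45543

45543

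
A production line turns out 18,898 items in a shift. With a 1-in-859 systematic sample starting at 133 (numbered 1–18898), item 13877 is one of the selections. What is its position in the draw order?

k = 859
position = (13877 − 133)/859 + 1 = 13744/859 + 1 = 16 + 1 = 17

17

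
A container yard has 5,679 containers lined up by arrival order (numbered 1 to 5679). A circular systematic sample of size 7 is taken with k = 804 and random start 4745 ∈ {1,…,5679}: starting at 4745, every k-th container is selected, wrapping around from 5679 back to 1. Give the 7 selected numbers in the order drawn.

4745, 5549, 674, 1478, 2282, 3086, 3890

Selection 1: 4745
Selection 2: 4745 + 804 = 5549
Selection 3: 5549 + 804 = 6353 → 6353 − 5679 = 674
Selection 4: 674 + 804 = 1478
Selection 5: 1478 + 804 = 2282
Selection 6: 2282 + 804 = 3086
Selection 7: 3086 + 804 = 3890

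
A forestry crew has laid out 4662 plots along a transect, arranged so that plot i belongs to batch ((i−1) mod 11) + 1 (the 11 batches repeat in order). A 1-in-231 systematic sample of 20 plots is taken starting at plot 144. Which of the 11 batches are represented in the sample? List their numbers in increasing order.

1

Consecutive selections differ by k = 231, so their batch numbers differ by 231 mod 11 = 0.
gcd(231, 11) = 11, so the sample visits 11/11 = 1 distinct residues mod 11.
Start 144 is batch 1; the batches hit are 1.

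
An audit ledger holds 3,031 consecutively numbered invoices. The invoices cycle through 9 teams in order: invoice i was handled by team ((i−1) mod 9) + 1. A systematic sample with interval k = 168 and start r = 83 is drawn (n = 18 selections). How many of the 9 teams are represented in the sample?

3

Consecutive selections differ by k = 168, so their team numbers differ by 168 mod 9 = 6.
gcd(168, 9) = 3, so the sample visits 9/3 = 3 distinct residues mod 9.
Start 83 is team 2; the teams hit are 2, 5, 8.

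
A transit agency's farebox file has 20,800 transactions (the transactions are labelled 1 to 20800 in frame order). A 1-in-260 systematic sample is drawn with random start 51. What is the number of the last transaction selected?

20591

k = 260
80th selection = r + (80−1)·k = 51 + 79×260 = 51 + 20540 = 20591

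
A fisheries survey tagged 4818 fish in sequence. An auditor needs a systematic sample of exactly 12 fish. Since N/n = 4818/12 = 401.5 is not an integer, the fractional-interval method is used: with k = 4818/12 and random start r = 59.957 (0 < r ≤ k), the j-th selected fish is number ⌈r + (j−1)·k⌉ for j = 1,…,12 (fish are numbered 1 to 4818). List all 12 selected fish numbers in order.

j=1: r + 0k = 59.957 → ⌈·⌉ = 60
j=2: r + 1k = 461.457 → ⌈·⌉ = 462
j=3: r + 2k = 862.957 → ⌈·⌉ = 863
j=4: r + 3k = 1264.457 → ⌈·⌉ = 1265
j=5: r + 4k = 1665.957 → ⌈·⌉ = 1666
j=6: r + 5k = 2067.457 → ⌈·⌉ = 2068
j=7: r + 6k = 2468.957 → ⌈·⌉ = 2469
j=8: r + 7k = 2870.457 → ⌈·⌉ = 2871
j=9: r + 8k = 3271.957 → ⌈·⌉ = 3272
j=10: r + 9k = 3673.457 → ⌈·⌉ = 3674
j=11: r + 10k = 4074.957 → ⌈·⌉ = 4075
j=12: r + 11k = 4476.457 → ⌈·⌉ = 4477

60, 462, 863, 1265, 1666, 2068, 2469, 2871, 3272, 3674, 4075, 4477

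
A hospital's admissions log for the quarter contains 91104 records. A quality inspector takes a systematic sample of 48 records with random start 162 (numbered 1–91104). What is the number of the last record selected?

89368

k = 91104/48 = 1898
48th selection = r + (48−1)·k = 162 + 47×1898 = 162 + 89206 = 89368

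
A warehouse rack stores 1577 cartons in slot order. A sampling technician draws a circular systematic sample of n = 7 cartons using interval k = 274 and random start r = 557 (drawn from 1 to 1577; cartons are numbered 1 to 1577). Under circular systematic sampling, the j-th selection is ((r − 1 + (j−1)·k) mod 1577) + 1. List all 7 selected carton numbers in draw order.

Selection 1: 557
Selection 2: 557 + 274 = 831
Selection 3: 831 + 274 = 1105
Selection 4: 1105 + 274 = 1379
Selection 5: 1379 + 274 = 1653 → 1653 − 1577 = 76
Selection 6: 76 + 274 = 350
Selection 7: 350 + 274 = 624

557, 831, 1105, 1379, 76, 350, 624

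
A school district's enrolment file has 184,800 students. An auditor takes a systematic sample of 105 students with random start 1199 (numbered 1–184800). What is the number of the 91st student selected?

k = 184800/105 = 1760
91st selection = r + (91−1)·k = 1199 + 90×1760 = 1199 + 158400 = 159599

159599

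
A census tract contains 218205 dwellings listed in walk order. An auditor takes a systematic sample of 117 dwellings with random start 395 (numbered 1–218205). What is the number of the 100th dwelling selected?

k = 218205/117 = 1865
100th selection = r + (100−1)·k = 395 + 99×1865 = 395 + 184635 = 185030

185030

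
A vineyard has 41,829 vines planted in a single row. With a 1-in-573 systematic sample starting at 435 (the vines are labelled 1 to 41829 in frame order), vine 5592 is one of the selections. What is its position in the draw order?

k = 573
position = (5592 − 435)/573 + 1 = 5157/573 + 1 = 9 + 1 = 10

10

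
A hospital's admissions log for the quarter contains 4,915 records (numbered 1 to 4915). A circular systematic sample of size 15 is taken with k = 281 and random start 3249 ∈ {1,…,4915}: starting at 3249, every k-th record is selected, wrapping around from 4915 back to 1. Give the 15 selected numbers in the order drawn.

Selection 1: 3249
Selection 2: 3249 + 281 = 3530
Selection 3: 3530 + 281 = 3811
Selection 4: 3811 + 281 = 4092
Selection 5: 4092 + 281 = 4373
Selection 6: 4373 + 281 = 4654
Selection 7: 4654 + 281 = 4935 → 4935 − 4915 = 20
Selection 8: 20 + 281 = 301
Selection 9: 301 + 281 = 582
Selection 10: 582 + 281 = 863
Selection 11: 863 + 281 = 1144
Selection 12: 1144 + 281 = 1425
Selection 13: 1425 + 281 = 1706
Selection 14: 1706 + 281 = 1987
Selection 15: 1987 + 281 = 2268

3249, 3530, 3811, 4092, 4373, 4654, 20, 301, 582, 863, 1144, 1425, 1706, 1987, 2268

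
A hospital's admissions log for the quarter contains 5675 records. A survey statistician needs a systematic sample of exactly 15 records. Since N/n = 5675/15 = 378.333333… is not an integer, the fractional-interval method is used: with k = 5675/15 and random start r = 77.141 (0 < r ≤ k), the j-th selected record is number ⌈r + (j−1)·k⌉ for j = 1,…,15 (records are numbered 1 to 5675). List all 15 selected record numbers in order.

78, 456, 834, 1213, 1591, 1969, 2348, 2726, 3104, 3483, 3861, 4239, 4618, 4996, 5374

j=1: r + 0k = 77.141 → ⌈·⌉ = 78
j=2: r + 1k = 455.474333… → ⌈·⌉ = 456
j=3: r + 2k = 833.807666… → ⌈·⌉ = 834
j=4: r + 3k = 1212.141 → ⌈·⌉ = 1213
j=5: r + 4k = 1590.474333… → ⌈·⌉ = 1591
j=6: r + 5k = 1968.807666… → ⌈·⌉ = 1969
j=7: r + 6k = 2347.141 → ⌈·⌉ = 2348
j=8: r + 7k = 2725.474333… → ⌈·⌉ = 2726
j=9: r + 8k = 3103.807666… → ⌈·⌉ = 3104
j=10: r + 9k = 3482.141 → ⌈·⌉ = 3483
j=11: r + 10k = 3860.474333… → ⌈·⌉ = 3861
j=12: r + 11k = 4238.807666… → ⌈·⌉ = 4239
j=13: r + 12k = 4617.141 → ⌈·⌉ = 4618
j=14: r + 13k = 4995.474333… → ⌈·⌉ = 4996
j=15: r + 14k = 5373.807666… → ⌈·⌉ = 5374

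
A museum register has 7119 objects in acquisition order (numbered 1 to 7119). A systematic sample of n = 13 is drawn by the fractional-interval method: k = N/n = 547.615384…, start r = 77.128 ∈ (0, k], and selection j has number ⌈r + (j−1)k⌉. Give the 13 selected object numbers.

j=1: r + 0k = 77.128 → ⌈·⌉ = 78
j=2: r + 1k = 624.743384… → ⌈·⌉ = 625
j=3: r + 2k = 1172.358769… → ⌈·⌉ = 1173
j=4: r + 3k = 1719.974153… → ⌈·⌉ = 1720
j=5: r + 4k = 2267.589538… → ⌈·⌉ = 2268
j=6: r + 5k = 2815.204923… → ⌈·⌉ = 2816
j=7: r + 6k = 3362.820307… → ⌈·⌉ = 3363
j=8: r + 7k = 3910.435692… → ⌈·⌉ = 3911
j=9: r + 8k = 4458.051076… → ⌈·⌉ = 4459
j=10: r + 9k = 5005.666461… → ⌈·⌉ = 5006
j=11: r + 10k = 5553.281846… → ⌈·⌉ = 5554
j=12: r + 11k = 6100.897230… → ⌈·⌉ = 6101
j=13: r + 12k = 6648.512615… → ⌈·⌉ = 6649

78, 625, 1173, 1720, 2268, 2816, 3363, 3911, 4459, 5006, 5554, 6101, 6649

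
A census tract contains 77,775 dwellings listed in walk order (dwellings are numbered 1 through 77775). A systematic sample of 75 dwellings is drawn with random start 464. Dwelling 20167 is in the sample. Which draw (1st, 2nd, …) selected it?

20

k = 77775/75 = 1037
position = (20167 − 464)/1037 + 1 = 19703/1037 + 1 = 19 + 1 = 20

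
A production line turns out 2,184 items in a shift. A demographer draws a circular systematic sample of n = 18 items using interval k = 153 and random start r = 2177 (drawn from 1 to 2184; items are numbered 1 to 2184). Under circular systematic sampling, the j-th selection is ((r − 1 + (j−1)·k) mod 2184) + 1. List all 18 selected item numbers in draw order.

2177, 146, 299, 452, 605, 758, 911, 1064, 1217, 1370, 1523, 1676, 1829, 1982, 2135, 104, 257, 410

Selection 1: 2177
Selection 2: 2177 + 153 = 2330 → 2330 − 2184 = 146
Selection 3: 146 + 153 = 299
Selection 4: 299 + 153 = 452
Selection 5: 452 + 153 = 605
Selection 6: 605 + 153 = 758
Selection 7: 758 + 153 = 911
Selection 8: 911 + 153 = 1064
Selection 9: 1064 + 153 = 1217
Selection 10: 1217 + 153 = 1370
Selection 11: 1370 + 153 = 1523
Selection 12: 1523 + 153 = 1676
Selection 13: 1676 + 153 = 1829
Selection 14: 1829 + 153 = 1982
Selection 15: 1982 + 153 = 2135
Selection 16: 2135 + 153 = 2288 → 2288 − 2184 = 104
Selection 17: 104 + 153 = 257
Selection 18: 257 + 153 = 410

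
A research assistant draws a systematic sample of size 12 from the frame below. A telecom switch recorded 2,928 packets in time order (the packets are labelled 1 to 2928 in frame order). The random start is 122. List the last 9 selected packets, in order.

k = N/n = 2928/12 = 244
4th selection = 122 + 3×244 = 854
5th: 854 + 244 = 1098
6th: 1098 + 244 = 1342
7th: 1342 + 244 = 1586
8th: 1586 + 244 = 1830
9th: 1830 + 244 = 2074
10th: 2074 + 244 = 2318
11th: 2318 + 244 = 2562
12th: 2562 + 244 = 2806

854, 1098, 1342, 1586, 1830, 2074, 2318, 2562, 2806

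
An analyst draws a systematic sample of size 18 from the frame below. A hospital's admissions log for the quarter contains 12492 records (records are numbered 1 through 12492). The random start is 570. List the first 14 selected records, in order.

k = N/n = 12492/18 = 694
record 1: 570
record 2: 570 + 694 = 1264
record 3: 1264 + 694 = 1958
record 4: 1958 + 694 = 2652
record 5: 2652 + 694 = 3346
record 6: 3346 + 694 = 4040
record 7: 4040 + 694 = 4734
record 8: 4734 + 694 = 5428
record 9: 5428 + 694 = 6122
record 10: 6122 + 694 = 6816
record 11: 6816 + 694 = 7510
record 12: 7510 + 694 = 8204
record 13: 8204 + 694 = 8898
record 14: 8898 + 694 = 9592

570, 1264, 1958, 2652, 3346, 4040, 4734, 5428, 6122, 6816, 7510, 8204, 8898, 9592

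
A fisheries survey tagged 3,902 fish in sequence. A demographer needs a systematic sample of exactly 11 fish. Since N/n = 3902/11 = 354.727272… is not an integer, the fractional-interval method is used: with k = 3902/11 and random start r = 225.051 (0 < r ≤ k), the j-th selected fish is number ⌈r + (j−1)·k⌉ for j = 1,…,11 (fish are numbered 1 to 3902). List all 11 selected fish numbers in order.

226, 580, 935, 1290, 1644, 1999, 2354, 2709, 3063, 3418, 3773

j=1: r + 0k = 225.051 → ⌈·⌉ = 226
j=2: r + 1k = 579.778272… → ⌈·⌉ = 580
j=3: r + 2k = 934.505545… → ⌈·⌉ = 935
j=4: r + 3k = 1289.232818… → ⌈·⌉ = 1290
j=5: r + 4k = 1643.960090… → ⌈·⌉ = 1644
j=6: r + 5k = 1998.687363… → ⌈·⌉ = 1999
j=7: r + 6k = 2353.414636… → ⌈·⌉ = 2354
j=8: r + 7k = 2708.141909… → ⌈·⌉ = 2709
j=9: r + 8k = 3062.869181… → ⌈·⌉ = 3063
j=10: r + 9k = 3417.596454… → ⌈·⌉ = 3418
j=11: r + 10k = 3772.323727… → ⌈·⌉ = 3773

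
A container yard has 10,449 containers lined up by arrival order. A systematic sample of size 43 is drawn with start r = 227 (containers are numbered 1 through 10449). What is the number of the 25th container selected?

6059

k = 10449/43 = 243
25th selection = r + (25−1)·k = 227 + 24×243 = 227 + 5832 = 6059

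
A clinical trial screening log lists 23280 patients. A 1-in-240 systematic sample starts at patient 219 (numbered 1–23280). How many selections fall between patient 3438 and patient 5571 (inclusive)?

k = 240
First selection ≥ 3438: 219 + ⌈(3438−219)/240⌉·240 = 219 + 14×240 = 3579
Last selection ≤ 5571: 219 + ⌊(5571−219)/240⌋·240 = 219 + 22×240 = 5499
Count = 22 − 14 + 1 = 9

9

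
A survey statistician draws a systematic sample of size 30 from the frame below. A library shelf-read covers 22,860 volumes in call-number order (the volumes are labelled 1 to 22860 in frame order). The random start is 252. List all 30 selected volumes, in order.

k = N/n = 22860/30 = 762
volume 1: 252
volume 2: 252 + 762 = 1014
volume 3: 1014 + 762 = 1776
volume 4: 1776 + 762 = 2538
volume 5: 2538 + 762 = 3300
volume 6: 3300 + 762 = 4062
volume 7: 4062 + 762 = 4824
volume 8: 4824 + 762 = 5586
volume 9: 5586 + 762 = 6348
volume 10: 6348 + 762 = 7110
volume 11: 7110 + 762 = 7872
volume 12: 7872 + 762 = 8634
volume 13: 8634 + 762 = 9396
volume 14: 9396 + 762 = 10158
volume 15: 10158 + 762 = 10920
volume 16: 10920 + 762 = 11682
volume 17: 11682 + 762 = 12444
volume 18: 12444 + 762 = 13206
volume 19: 13206 + 762 = 13968
volume 20: 13968 + 762 = 14730
volume 21: 14730 + 762 = 15492
volume 22: 15492 + 762 = 16254
volume 23: 16254 + 762 = 17016
volume 24: 17016 + 762 = 17778
volume 25: 17778 + 762 = 18540
volume 26: 18540 + 762 = 19302
volume 27: 19302 + 762 = 20064
volume 28: 20064 + 762 = 20826
volume 29: 20826 + 762 = 21588
volume 30: 21588 + 762 = 22350

252, 1014, 1776, 2538, 3300, 4062, 4824, 5586, 6348, 7110, 7872, 8634, 9396, 10158, 10920, 11682, 12444, 13206, 13968, 14730, 15492, 16254, 17016, 17778, 18540, 19302, 20064, 20826, 21588, 22350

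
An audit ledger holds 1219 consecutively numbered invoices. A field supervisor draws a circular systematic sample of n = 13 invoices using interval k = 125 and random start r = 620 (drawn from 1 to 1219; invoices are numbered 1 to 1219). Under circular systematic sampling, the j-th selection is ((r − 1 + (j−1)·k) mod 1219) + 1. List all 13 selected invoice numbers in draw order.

620, 745, 870, 995, 1120, 26, 151, 276, 401, 526, 651, 776, 901

Selection 1: 620
Selection 2: 620 + 125 = 745
Selection 3: 745 + 125 = 870
Selection 4: 870 + 125 = 995
Selection 5: 995 + 125 = 1120
Selection 6: 1120 + 125 = 1245 → 1245 − 1219 = 26
Selection 7: 26 + 125 = 151
Selection 8: 151 + 125 = 276
Selection 9: 276 + 125 = 401
Selection 10: 401 + 125 = 526
Selection 11: 526 + 125 = 651
Selection 12: 651 + 125 = 776
Selection 13: 776 + 125 = 901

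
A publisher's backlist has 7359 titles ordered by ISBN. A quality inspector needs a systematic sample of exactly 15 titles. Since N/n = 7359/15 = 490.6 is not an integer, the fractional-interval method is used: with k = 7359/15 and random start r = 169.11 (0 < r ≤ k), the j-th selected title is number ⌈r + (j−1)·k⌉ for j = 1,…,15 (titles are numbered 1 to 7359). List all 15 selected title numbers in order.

170, 660, 1151, 1641, 2132, 2623, 3113, 3604, 4094, 4585, 5076, 5566, 6057, 6547, 7038

j=1: r + 0k = 169.11 → ⌈·⌉ = 170
j=2: r + 1k = 659.71 → ⌈·⌉ = 660
j=3: r + 2k = 1150.31 → ⌈·⌉ = 1151
j=4: r + 3k = 1640.91 → ⌈·⌉ = 1641
j=5: r + 4k = 2131.51 → ⌈·⌉ = 2132
j=6: r + 5k = 2622.11 → ⌈·⌉ = 2623
j=7: r + 6k = 3112.71 → ⌈·⌉ = 3113
j=8: r + 7k = 3603.31 → ⌈·⌉ = 3604
j=9: r + 8k = 4093.91 → ⌈·⌉ = 4094
j=10: r + 9k = 4584.51 → ⌈·⌉ = 4585
j=11: r + 10k = 5075.11 → ⌈·⌉ = 5076
j=12: r + 11k = 5565.71 → ⌈·⌉ = 5566
j=13: r + 12k = 6056.31 → ⌈·⌉ = 6057
j=14: r + 13k = 6546.91 → ⌈·⌉ = 6547
j=15: r + 14k = 7037.51 → ⌈·⌉ = 7038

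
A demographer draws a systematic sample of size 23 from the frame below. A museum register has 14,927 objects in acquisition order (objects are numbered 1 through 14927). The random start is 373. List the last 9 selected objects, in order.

9459, 10108, 10757, 11406, 12055, 12704, 13353, 14002, 14651

k = N/n = 14927/23 = 649
15th selection = 373 + 14×649 = 9459
16th: 9459 + 649 = 10108
17th: 10108 + 649 = 10757
18th: 10757 + 649 = 11406
19th: 11406 + 649 = 12055
20th: 12055 + 649 = 12704
21st: 12704 + 649 = 13353
22nd: 13353 + 649 = 14002
23rd: 14002 + 649 = 14651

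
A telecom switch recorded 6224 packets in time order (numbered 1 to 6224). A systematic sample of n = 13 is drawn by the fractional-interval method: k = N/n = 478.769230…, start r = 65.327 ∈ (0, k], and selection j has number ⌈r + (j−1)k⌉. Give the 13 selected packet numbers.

j=1: r + 0k = 65.327 → ⌈·⌉ = 66
j=2: r + 1k = 544.096230… → ⌈·⌉ = 545
j=3: r + 2k = 1022.865461… → ⌈·⌉ = 1023
j=4: r + 3k = 1501.634692… → ⌈·⌉ = 1502
j=5: r + 4k = 1980.403923… → ⌈·⌉ = 1981
j=6: r + 5k = 2459.173153… → ⌈·⌉ = 2460
j=7: r + 6k = 2937.942384… → ⌈·⌉ = 2938
j=8: r + 7k = 3416.711615… → ⌈·⌉ = 3417
j=9: r + 8k = 3895.480846… → ⌈·⌉ = 3896
j=10: r + 9k = 4374.250076… → ⌈·⌉ = 4375
j=11: r + 10k = 4853.019307… → ⌈·⌉ = 4854
j=12: r + 11k = 5331.788538… → ⌈·⌉ = 5332
j=13: r + 12k = 5810.557769… → ⌈·⌉ = 5811

66, 545, 1023, 1502, 1981, 2460, 2938, 3417, 3896, 4375, 4854, 5332, 5811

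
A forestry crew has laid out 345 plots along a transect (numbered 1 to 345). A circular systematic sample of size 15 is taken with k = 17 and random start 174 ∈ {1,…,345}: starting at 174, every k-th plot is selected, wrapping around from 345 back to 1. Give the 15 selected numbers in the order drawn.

Selection 1: 174
Selection 2: 174 + 17 = 191
Selection 3: 191 + 17 = 208
Selection 4: 208 + 17 = 225
Selection 5: 225 + 17 = 242
Selection 6: 242 + 17 = 259
Selection 7: 259 + 17 = 276
Selection 8: 276 + 17 = 293
Selection 9: 293 + 17 = 310
Selection 10: 310 + 17 = 327
Selection 11: 327 + 17 = 344
Selection 12: 344 + 17 = 361 → 361 − 345 = 16
Selection 13: 16 + 17 = 33
Selection 14: 33 + 17 = 50
Selection 15: 50 + 17 = 67

174, 191, 208, 225, 242, 259, 276, 293, 310, 327, 344, 16, 33, 50, 67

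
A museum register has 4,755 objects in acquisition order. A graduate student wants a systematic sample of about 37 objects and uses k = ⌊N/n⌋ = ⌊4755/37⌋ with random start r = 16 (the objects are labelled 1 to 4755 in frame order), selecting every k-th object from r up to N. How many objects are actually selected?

k = ⌊4755/37⌋ = 128
Achieved size = ⌊(4755 − 16)/128⌋ + 1 = ⌊4739/128⌋ + 1 = 37 + 1 = 38
(last selection: 16 + 37×128 = 4752 ≤ 4755; next would be 4880 > 4755)

38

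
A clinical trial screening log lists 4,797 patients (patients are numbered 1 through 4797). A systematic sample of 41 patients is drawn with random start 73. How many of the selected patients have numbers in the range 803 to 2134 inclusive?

11

k = 4797/41 = 117
First selection ≥ 803: 73 + ⌈(803−73)/117⌉·117 = 73 + 7×117 = 892
Last selection ≤ 2134: 73 + ⌊(2134−73)/117⌋·117 = 73 + 17×117 = 2062
Count = 17 − 7 + 1 = 11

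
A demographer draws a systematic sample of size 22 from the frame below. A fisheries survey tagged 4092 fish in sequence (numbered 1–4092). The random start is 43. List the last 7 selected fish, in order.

2833, 3019, 3205, 3391, 3577, 3763, 3949

k = N/n = 4092/22 = 186
16th selection = 43 + 15×186 = 2833
17th: 2833 + 186 = 3019
18th: 3019 + 186 = 3205
19th: 3205 + 186 = 3391
20th: 3391 + 186 = 3577
21st: 3577 + 186 = 3763
22nd: 3763 + 186 = 3949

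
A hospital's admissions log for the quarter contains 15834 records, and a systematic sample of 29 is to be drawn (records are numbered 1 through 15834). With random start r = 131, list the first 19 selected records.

131, 677, 1223, 1769, 2315, 2861, 3407, 3953, 4499, 5045, 5591, 6137, 6683, 7229, 7775, 8321, 8867, 9413, 9959

k = N/n = 15834/29 = 546
record 1: 131
record 2: 131 + 546 = 677
record 3: 677 + 546 = 1223
record 4: 1223 + 546 = 1769
record 5: 1769 + 546 = 2315
record 6: 2315 + 546 = 2861
record 7: 2861 + 546 = 3407
record 8: 3407 + 546 = 3953
record 9: 3953 + 546 = 4499
record 10: 4499 + 546 = 5045
record 11: 5045 + 546 = 5591
record 12: 5591 + 546 = 6137
record 13: 6137 + 546 = 6683
record 14: 6683 + 546 = 7229
record 15: 7229 + 546 = 7775
record 16: 7775 + 546 = 8321
record 17: 8321 + 546 = 8867
record 18: 8867 + 546 = 9413
record 19: 9413 + 546 = 9959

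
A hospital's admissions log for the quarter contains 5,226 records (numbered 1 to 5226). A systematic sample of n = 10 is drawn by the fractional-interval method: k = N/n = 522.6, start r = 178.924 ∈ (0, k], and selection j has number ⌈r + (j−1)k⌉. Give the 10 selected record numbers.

179, 702, 1225, 1747, 2270, 2792, 3315, 3838, 4360, 4883

j=1: r + 0k = 178.924 → ⌈·⌉ = 179
j=2: r + 1k = 701.524 → ⌈·⌉ = 702
j=3: r + 2k = 1224.124 → ⌈·⌉ = 1225
j=4: r + 3k = 1746.724 → ⌈·⌉ = 1747
j=5: r + 4k = 2269.324 → ⌈·⌉ = 2270
j=6: r + 5k = 2791.924 → ⌈·⌉ = 2792
j=7: r + 6k = 3314.524 → ⌈·⌉ = 3315
j=8: r + 7k = 3837.124 → ⌈·⌉ = 3838
j=9: r + 8k = 4359.724 → ⌈·⌉ = 4360
j=10: r + 9k = 4882.324 → ⌈·⌉ = 4883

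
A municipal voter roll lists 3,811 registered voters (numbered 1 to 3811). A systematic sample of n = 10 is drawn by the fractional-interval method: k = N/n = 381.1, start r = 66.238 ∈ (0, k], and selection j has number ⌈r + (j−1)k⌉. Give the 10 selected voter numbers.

67, 448, 829, 1210, 1591, 1972, 2353, 2734, 3116, 3497

j=1: r + 0k = 66.238 → ⌈·⌉ = 67
j=2: r + 1k = 447.338 → ⌈·⌉ = 448
j=3: r + 2k = 828.438 → ⌈·⌉ = 829
j=4: r + 3k = 1209.538 → ⌈·⌉ = 1210
j=5: r + 4k = 1590.638 → ⌈·⌉ = 1591
j=6: r + 5k = 1971.738 → ⌈·⌉ = 1972
j=7: r + 6k = 2352.838 → ⌈·⌉ = 2353
j=8: r + 7k = 2733.938 → ⌈·⌉ = 2734
j=9: r + 8k = 3115.038 → ⌈·⌉ = 3116
j=10: r + 9k = 3496.138 → ⌈·⌉ = 3497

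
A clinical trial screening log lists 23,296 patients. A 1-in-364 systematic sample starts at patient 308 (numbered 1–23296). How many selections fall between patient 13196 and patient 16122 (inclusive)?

k = 364
First selection ≥ 13196: 308 + ⌈(13196−308)/364⌉·364 = 308 + 36×364 = 13412
Last selection ≤ 16122: 308 + ⌊(16122−308)/364⌋·364 = 308 + 43×364 = 15960
Count = 43 − 36 + 1 = 8

8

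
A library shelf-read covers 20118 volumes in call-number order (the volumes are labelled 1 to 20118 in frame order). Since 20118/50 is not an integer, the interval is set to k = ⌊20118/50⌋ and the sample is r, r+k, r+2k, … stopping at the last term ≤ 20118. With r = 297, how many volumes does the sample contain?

50

k = ⌊20118/50⌋ = 402
Achieved size = ⌊(20118 − 297)/402⌋ + 1 = ⌊19821/402⌋ + 1 = 49 + 1 = 50
(last selection: 297 + 49×402 = 19995 ≤ 20118; next would be 20397 > 20118)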